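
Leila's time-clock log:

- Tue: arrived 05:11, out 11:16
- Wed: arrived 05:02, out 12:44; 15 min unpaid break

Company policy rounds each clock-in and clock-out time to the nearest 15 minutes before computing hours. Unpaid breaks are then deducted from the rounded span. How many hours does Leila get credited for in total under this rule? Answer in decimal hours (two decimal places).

13.50 hours

Tue: in 05:11→05:15, out 11:16→11:15; 6 h 0 min
Wed: in 05:02→05:00, out 12:44→12:45; 7 h 45 min − 15 min = 7 h 30 min
Total credited: 13 h 30 min.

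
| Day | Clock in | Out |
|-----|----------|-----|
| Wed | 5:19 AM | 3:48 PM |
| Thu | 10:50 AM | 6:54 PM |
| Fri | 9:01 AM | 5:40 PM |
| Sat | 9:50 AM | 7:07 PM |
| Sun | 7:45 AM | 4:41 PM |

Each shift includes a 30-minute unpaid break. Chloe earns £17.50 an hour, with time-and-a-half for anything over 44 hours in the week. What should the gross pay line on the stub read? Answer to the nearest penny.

£751.04

Wed: 5:19 AM–3:48 PM = 10 h 29 min; less 30 min break → 9 h 59 min
Thu: 10:50 AM–6:54 PM = 8 h 4 min; less 30 min break → 7 h 34 min
Fri: 9:01 AM–5:40 PM = 8 h 39 min; less 30 min break → 8 h 9 min
Sat: 9:50 AM–7:07 PM = 9 h 17 min; less 30 min break → 8 h 47 min
Sun: 7:45 AM–4:41 PM = 8 h 56 min; less 30 min break → 8 h 26 min
Total worked: 42 h 55 min = 2575 min.
Regular 42 h 55 min = 2575 min at £17.50/h; overtime 0 h 0 min = 0 min at £26.25/h.
Pay = (2575 × £17.50 + 0 × £26.25) ÷ 60 = £751.04.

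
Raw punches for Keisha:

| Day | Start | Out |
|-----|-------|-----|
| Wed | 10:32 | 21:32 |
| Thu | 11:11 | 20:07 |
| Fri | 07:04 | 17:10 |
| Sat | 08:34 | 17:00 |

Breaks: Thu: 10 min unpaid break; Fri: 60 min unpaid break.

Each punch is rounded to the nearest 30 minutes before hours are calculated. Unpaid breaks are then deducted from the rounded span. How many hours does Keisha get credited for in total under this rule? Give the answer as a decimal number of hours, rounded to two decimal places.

Wed: in 10:32→10:30, out 21:32→21:30; 11 h 0 min
Thu: in 11:11→11:00, out 20:07→20:00; 9 h 0 min − 10 min = 8 h 50 min
Fri: in 07:04→07:00, out 17:10→17:00; 10 h 0 min − 60 min = 9 h 0 min
Sat: in 08:34→08:30, out 17:00→17:00; 8 h 30 min
Total credited: 37 h 20 min.

37.33 hours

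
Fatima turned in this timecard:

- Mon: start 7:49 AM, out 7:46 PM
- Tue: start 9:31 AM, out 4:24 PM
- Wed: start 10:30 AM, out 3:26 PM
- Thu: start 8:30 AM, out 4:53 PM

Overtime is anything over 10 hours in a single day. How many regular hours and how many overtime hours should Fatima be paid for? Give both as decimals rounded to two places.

Mon: 7:49 AM–7:46 PM = 11 h 57 min
Tue: 9:31 AM–4:24 PM = 6 h 53 min
Wed: 10:30 AM–3:26 PM = 4 h 56 min
Thu: 8:30 AM–4:53 PM = 8 h 23 min
Mon reg 10 h 0 min / OT 1 h 57 min; Tue reg 6 h 53 min / OT 0 h 0 min; Wed reg 4 h 56 min / OT 0 h 0 min; Thu reg 8 h 23 min / OT 0 h 0 min.
Totals: regular 30 h 12 min, overtime 1 h 57 min.

Regular 30.20 hours, overtime 1.95 hours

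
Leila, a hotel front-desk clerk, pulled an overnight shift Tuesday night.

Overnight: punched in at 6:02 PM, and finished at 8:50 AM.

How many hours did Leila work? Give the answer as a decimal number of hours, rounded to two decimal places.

14.80 hours

Overnight: 6:02 PM → midnight = 5 h 58 min; midnight → 8:50 AM = 8 h 50 min; span 14 h 48 min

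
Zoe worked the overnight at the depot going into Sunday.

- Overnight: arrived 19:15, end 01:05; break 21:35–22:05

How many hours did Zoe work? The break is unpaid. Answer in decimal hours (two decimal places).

5.33 hours

Overnight: 19:15 → midnight = 4 h 45 min; midnight → 01:05 = 1 h 5 min; span 5 h 50 min; less 30 min break → 5 h 20 min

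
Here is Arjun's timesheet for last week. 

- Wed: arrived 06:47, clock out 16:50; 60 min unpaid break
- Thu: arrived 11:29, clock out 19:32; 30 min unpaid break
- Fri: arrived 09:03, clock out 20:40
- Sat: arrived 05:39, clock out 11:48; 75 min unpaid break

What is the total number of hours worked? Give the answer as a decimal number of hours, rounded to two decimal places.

33.12 hours

Wed: 06:47–16:50 = 10 h 3 min; less 60 min break → 9 h 3 min
Thu: 11:29–19:32 = 8 h 3 min; less 30 min break → 7 h 33 min
Fri: 09:03–20:40 = 11 h 37 min
Sat: 05:39–11:48 = 6 h 9 min; less 75 min break → 4 h 54 min
Total: 9 h 3 min + 7 h 33 min + 11 h 37 min + 4 h 54 min = 33 h 7 min.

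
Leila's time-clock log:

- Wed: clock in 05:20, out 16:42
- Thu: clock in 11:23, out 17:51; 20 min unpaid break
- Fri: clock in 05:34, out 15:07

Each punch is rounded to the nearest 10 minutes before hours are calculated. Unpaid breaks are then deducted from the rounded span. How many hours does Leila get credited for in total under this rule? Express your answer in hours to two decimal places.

Wed: in 05:20→05:20, out 16:42→16:40; 11 h 20 min
Thu: in 11:23→11:20, out 17:51→17:50; 6 h 30 min − 20 min = 6 h 10 min
Fri: in 05:34→05:30, out 15:07→15:10; 9 h 40 min
Total credited: 27 h 10 min.

27.17 hours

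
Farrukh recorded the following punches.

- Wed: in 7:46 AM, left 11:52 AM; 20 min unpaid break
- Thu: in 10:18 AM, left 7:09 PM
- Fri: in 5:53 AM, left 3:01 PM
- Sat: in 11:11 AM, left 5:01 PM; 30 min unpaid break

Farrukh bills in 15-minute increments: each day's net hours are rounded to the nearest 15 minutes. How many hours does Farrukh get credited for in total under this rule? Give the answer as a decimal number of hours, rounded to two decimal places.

Wed: 7:46 AM–11:52 AM = 4 h 6 min − 20 min = 3 h 46 min → rounds to 3 h 45 min
Thu: 10:18 AM–7:09 PM = 8 h 51 min → rounds to 8 h 45 min
Fri: 5:53 AM–3:01 PM = 9 h 8 min → rounds to 9 h 15 min
Sat: 11:11 AM–5:01 PM = 5 h 50 min − 30 min = 5 h 20 min → rounds to 5 h 15 min
Total credited: 27 h 0 min.

27.00 hours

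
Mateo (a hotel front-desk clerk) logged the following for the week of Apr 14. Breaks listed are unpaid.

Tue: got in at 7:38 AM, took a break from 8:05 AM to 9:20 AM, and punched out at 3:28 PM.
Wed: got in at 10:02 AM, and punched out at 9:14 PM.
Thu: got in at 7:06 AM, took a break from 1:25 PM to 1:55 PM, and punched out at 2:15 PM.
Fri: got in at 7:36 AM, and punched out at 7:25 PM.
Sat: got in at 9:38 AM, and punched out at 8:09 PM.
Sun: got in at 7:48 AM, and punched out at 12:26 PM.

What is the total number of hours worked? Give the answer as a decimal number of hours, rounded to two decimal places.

51.40 hours

Tue: 7:38 AM–3:28 PM = 7 h 50 min; less 75 min break → 6 h 35 min
Wed: 10:02 AM–9:14 PM = 11 h 12 min
Thu: 7:06 AM–2:15 PM = 7 h 9 min; less 30 min break → 6 h 39 min
Fri: 7:36 AM–7:25 PM = 11 h 49 min
Sat: 9:38 AM–8:09 PM = 10 h 31 min
Sun: 7:48 AM–12:26 PM = 4 h 38 min
Total: 6 h 35 min + 11 h 12 min + 6 h 39 min + 11 h 49 min + 10 h 31 min + 4 h 38 min = 51 h 24 min.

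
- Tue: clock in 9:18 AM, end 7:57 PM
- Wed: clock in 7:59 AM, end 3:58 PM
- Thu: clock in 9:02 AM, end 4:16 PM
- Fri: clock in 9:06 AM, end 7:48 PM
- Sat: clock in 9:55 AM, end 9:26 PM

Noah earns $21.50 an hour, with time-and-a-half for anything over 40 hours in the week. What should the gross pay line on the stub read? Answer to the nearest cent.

$1120.69

Tue: 9:18 AM–7:57 PM = 10 h 39 min
Wed: 7:59 AM–3:58 PM = 7 h 59 min
Thu: 9:02 AM–4:16 PM = 7 h 14 min
Fri: 9:06 AM–7:48 PM = 10 h 42 min
Sat: 9:55 AM–9:26 PM = 11 h 31 min
Total worked: 48 h 5 min = 2885 min.
Regular 40 h 0 min = 2400 min at $21.50/h; overtime 8 h 5 min = 485 min at $32.25/h.
Pay = (2400 × $21.50 + 485 × $32.25) ÷ 60 = $1120.69.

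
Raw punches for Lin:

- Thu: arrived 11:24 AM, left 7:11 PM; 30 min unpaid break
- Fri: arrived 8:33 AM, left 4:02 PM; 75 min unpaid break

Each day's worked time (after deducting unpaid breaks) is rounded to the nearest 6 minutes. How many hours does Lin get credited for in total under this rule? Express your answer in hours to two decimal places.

13.50 hours

Thu: 11:24 AM–7:11 PM = 7 h 47 min − 30 min = 7 h 17 min → rounds to 7 h 18 min
Fri: 8:33 AM–4:02 PM = 7 h 29 min − 75 min = 6 h 14 min → rounds to 6 h 12 min
Total credited: 13 h 30 min.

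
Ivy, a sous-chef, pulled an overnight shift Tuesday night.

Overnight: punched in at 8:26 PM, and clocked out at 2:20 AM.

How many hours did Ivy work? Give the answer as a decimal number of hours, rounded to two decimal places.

Overnight: 8:26 PM → midnight = 3 h 34 min; midnight → 2:20 AM = 2 h 20 min; span 5 h 54 min

5.90 hours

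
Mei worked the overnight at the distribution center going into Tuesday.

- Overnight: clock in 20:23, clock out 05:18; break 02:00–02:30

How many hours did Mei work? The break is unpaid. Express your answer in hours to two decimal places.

Overnight: 20:23 → midnight = 3 h 37 min; midnight → 05:18 = 5 h 18 min; span 8 h 55 min; less 30 min break → 8 h 25 min

8.42 hours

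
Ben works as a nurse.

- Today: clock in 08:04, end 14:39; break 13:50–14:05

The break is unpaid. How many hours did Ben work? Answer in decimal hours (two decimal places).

Today: 08:04–14:39 = 6 h 35 min; less 15 min break → 6 h 20 min

6.33 hours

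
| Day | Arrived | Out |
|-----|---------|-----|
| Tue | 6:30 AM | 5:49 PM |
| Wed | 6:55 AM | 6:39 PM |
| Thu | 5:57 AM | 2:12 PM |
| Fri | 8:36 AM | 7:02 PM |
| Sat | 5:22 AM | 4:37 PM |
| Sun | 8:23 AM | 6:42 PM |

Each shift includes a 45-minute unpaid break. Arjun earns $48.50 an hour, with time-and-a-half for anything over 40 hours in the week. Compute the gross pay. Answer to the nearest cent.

Tue: 6:30 AM–5:49 PM = 11 h 19 min; less 45 min break → 10 h 34 min
Wed: 6:55 AM–6:39 PM = 11 h 44 min; less 45 min break → 10 h 59 min
Thu: 5:57 AM–2:12 PM = 8 h 15 min; less 45 min break → 7 h 30 min
Fri: 8:36 AM–7:02 PM = 10 h 26 min; less 45 min break → 9 h 41 min
Sat: 5:22 AM–4:37 PM = 11 h 15 min; less 45 min break → 10 h 30 min
Sun: 8:23 AM–6:42 PM = 10 h 19 min; less 45 min break → 9 h 34 min
Total worked: 58 h 48 min = 3528 min.
Regular 40 h 0 min = 2400 min at $48.50/h; overtime 18 h 48 min = 1128 min at $72.75/h.
Pay = (2400 × $48.50 + 1128 × $72.75) ÷ 60 = $3307.70.

$3307.70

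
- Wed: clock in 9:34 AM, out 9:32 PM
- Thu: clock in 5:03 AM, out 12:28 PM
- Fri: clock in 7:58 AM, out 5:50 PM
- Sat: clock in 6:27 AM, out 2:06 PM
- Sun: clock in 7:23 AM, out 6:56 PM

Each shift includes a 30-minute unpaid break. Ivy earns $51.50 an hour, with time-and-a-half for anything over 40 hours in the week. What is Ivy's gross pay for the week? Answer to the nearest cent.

Wed: 9:34 AM–9:32 PM = 11 h 58 min; less 30 min break → 11 h 28 min
Thu: 5:03 AM–12:28 PM = 7 h 25 min; less 30 min break → 6 h 55 min
Fri: 7:58 AM–5:50 PM = 9 h 52 min; less 30 min break → 9 h 22 min
Sat: 6:27 AM–2:06 PM = 7 h 39 min; less 30 min break → 7 h 9 min
Sun: 7:23 AM–6:56 PM = 11 h 33 min; less 30 min break → 11 h 3 min
Total worked: 45 h 57 min = 2757 min.
Regular 40 h 0 min = 2400 min at $51.50/h; overtime 5 h 57 min = 357 min at $77.25/h.
Pay = (2400 × $51.50 + 357 × $77.25) ÷ 60 = $2519.64.

$2519.64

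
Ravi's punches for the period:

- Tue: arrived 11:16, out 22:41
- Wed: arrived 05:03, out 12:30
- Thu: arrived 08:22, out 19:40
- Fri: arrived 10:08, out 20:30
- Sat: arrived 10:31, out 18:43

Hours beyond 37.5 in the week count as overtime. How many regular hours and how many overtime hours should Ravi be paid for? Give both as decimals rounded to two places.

Regular 37.50 hours, overtime 11.23 hours

Tue: 11:16–22:41 = 11 h 25 min
Wed: 05:03–12:30 = 7 h 27 min
Thu: 08:22–19:40 = 11 h 18 min
Fri: 10:08–20:30 = 10 h 22 min
Sat: 10:31–18:43 = 8 h 12 min
Total worked: 48 h 44 min = 48.73 h.
Threshold 37.5 h → overtime 11 h 14 min, regular 37 h 30 min.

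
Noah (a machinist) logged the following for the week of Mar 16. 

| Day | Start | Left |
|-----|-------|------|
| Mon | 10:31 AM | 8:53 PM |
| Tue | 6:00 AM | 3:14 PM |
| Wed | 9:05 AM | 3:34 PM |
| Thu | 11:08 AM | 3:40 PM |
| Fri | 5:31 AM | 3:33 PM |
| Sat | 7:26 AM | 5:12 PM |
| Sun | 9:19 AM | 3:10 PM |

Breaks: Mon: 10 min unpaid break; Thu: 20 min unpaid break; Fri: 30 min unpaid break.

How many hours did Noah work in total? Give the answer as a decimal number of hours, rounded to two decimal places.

Mon: 10:31 AM–8:53 PM = 10 h 22 min; less 10 min break → 10 h 12 min
Tue: 6:00 AM–3:14 PM = 9 h 14 min
Wed: 9:05 AM–3:34 PM = 6 h 29 min
Thu: 11:08 AM–3:40 PM = 4 h 32 min; less 20 min break → 4 h 12 min
Fri: 5:31 AM–3:33 PM = 10 h 2 min; less 30 min break → 9 h 32 min
Sat: 7:26 AM–5:12 PM = 9 h 46 min
Sun: 9:19 AM–3:10 PM = 5 h 51 min
Total: 10 h 12 min + 9 h 14 min + 6 h 29 min + 4 h 12 min + 9 h 32 min + 9 h 46 min + 5 h 51 min = 55 h 16 min.

55.27 hours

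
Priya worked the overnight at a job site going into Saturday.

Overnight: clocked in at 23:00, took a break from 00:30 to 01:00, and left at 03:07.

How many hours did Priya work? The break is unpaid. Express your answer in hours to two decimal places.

3.62 hours

Overnight: 23:00 → midnight = 1 h 0 min; midnight → 03:07 = 3 h 7 min; span 4 h 7 min; less 30 min break → 3 h 37 min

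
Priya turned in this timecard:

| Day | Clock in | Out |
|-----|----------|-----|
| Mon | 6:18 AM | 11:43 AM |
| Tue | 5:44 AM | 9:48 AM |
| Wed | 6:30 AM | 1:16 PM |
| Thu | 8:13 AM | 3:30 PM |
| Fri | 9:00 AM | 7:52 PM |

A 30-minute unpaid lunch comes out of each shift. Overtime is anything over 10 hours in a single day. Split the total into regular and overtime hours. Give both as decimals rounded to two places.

Regular 31.53 hours, overtime 0.37 hours

Mon: 6:18 AM–11:43 AM = 5 h 25 min; less 30 min break → 4 h 55 min
Tue: 5:44 AM–9:48 AM = 4 h 4 min; less 30 min break → 3 h 34 min
Wed: 6:30 AM–1:16 PM = 6 h 46 min; less 30 min break → 6 h 16 min
Thu: 8:13 AM–3:30 PM = 7 h 17 min; less 30 min break → 6 h 47 min
Fri: 9:00 AM–7:52 PM = 10 h 52 min; less 30 min break → 10 h 22 min
Mon reg 4 h 55 min / OT 0 h 0 min; Tue reg 3 h 34 min / OT 0 h 0 min; Wed reg 6 h 16 min / OT 0 h 0 min; Thu reg 6 h 47 min / OT 0 h 0 min; Fri reg 10 h 0 min / OT 0 h 22 min.
Totals: regular 31 h 32 min, overtime 0 h 22 min.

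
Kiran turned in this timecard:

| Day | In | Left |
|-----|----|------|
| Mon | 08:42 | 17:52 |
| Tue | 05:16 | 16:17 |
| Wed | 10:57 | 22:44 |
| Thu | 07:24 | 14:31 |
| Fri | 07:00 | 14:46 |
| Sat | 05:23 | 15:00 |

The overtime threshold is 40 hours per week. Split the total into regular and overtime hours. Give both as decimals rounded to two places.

Regular 40.00 hours, overtime 16.47 hours

Mon: 08:42–17:52 = 9 h 10 min
Tue: 05:16–16:17 = 11 h 1 min
Wed: 10:57–22:44 = 11 h 47 min
Thu: 07:24–14:31 = 7 h 7 min
Fri: 07:00–14:46 = 7 h 46 min
Sat: 05:23–15:00 = 9 h 37 min
Total worked: 56 h 28 min = 56.47 h.
Threshold 40 h → overtime 16 h 28 min, regular 40 h 0 min.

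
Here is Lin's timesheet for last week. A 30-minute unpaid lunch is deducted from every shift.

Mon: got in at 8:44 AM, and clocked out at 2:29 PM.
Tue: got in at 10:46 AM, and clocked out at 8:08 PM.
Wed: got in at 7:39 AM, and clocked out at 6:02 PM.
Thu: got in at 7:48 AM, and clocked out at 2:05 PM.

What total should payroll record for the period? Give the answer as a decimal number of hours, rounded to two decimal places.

Mon: 8:44 AM–2:29 PM = 5 h 45 min; less 30 min break → 5 h 15 min
Tue: 10:46 AM–8:08 PM = 9 h 22 min; less 30 min break → 8 h 52 min
Wed: 7:39 AM–6:02 PM = 10 h 23 min; less 30 min break → 9 h 53 min
Thu: 7:48 AM–2:05 PM = 6 h 17 min; less 30 min break → 5 h 47 min
Total: 5 h 15 min + 8 h 52 min + 9 h 53 min + 5 h 47 min = 29 h 47 min.

29.78 hours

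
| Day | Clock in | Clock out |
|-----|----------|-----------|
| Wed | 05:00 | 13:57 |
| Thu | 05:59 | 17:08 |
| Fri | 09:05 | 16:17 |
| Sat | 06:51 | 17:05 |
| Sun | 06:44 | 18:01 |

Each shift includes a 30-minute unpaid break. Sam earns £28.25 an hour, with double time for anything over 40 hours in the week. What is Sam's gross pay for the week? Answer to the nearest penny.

£1486.89

Wed: 05:00–13:57 = 8 h 57 min; less 30 min break → 8 h 27 min
Thu: 05:59–17:08 = 11 h 9 min; less 30 min break → 10 h 39 min
Fri: 09:05–16:17 = 7 h 12 min; less 30 min break → 6 h 42 min
Sat: 06:51–17:05 = 10 h 14 min; less 30 min break → 9 h 44 min
Sun: 06:44–18:01 = 11 h 17 min; less 30 min break → 10 h 47 min
Total worked: 46 h 19 min = 2779 min.
Regular 40 h 0 min = 2400 min at £28.25/h; overtime 6 h 19 min = 379 min at £56.50/h.
Pay = (2400 × £28.25 + 379 × £56.50) ÷ 60 = £1486.89.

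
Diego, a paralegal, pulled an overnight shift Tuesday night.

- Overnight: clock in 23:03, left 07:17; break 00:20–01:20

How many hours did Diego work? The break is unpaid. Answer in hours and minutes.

7 h 14 min

Overnight: 23:03 → midnight = 0 h 57 min; midnight → 07:17 = 7 h 17 min; span 8 h 14 min; less 60 min break → 7 h 14 min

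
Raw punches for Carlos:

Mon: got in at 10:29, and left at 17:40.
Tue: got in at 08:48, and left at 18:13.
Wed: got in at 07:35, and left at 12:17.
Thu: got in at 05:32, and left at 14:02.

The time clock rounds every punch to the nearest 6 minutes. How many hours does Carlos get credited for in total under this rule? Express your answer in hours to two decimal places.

Mon: in 10:29→10:30, out 17:40→17:42; 7 h 12 min
Tue: in 08:48→08:48, out 18:13→18:12; 9 h 24 min
Wed: in 07:35→07:36, out 12:17→12:18; 4 h 42 min
Thu: in 05:32→05:30, out 14:02→14:00; 8 h 30 min
Total credited: 29 h 48 min.

29.80 hours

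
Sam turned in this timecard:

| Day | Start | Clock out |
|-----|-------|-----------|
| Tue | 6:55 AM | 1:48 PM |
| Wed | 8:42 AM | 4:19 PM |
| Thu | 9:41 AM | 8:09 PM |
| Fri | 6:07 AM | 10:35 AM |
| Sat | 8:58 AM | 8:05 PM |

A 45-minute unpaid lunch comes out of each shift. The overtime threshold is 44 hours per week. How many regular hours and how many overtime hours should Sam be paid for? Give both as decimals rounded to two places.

Tue: 6:55 AM–1:48 PM = 6 h 53 min; less 45 min break → 6 h 8 min
Wed: 8:42 AM–4:19 PM = 7 h 37 min; less 45 min break → 6 h 52 min
Thu: 9:41 AM–8:09 PM = 10 h 28 min; less 45 min break → 9 h 43 min
Fri: 6:07 AM–10:35 AM = 4 h 28 min; less 45 min break → 3 h 43 min
Sat: 8:58 AM–8:05 PM = 11 h 7 min; less 45 min break → 10 h 22 min
Total worked: 36 h 48 min = 36.80 h.
Threshold 44 h → overtime 0 h 0 min, regular 36 h 48 min.

Regular 36.80 hours, overtime 0.00 hours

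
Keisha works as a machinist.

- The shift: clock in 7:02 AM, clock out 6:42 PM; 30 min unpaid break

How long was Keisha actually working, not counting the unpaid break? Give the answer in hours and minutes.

11 h 10 min

The shift: 7:02 AM–6:42 PM = 11 h 40 min; less 30 min break → 11 h 10 min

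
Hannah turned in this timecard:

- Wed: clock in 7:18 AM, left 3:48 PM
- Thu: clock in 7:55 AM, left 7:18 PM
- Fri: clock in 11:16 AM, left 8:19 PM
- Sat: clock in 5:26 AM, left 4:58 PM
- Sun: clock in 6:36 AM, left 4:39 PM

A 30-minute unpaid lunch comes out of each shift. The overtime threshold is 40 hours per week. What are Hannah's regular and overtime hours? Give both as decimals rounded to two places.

Regular 40.00 hours, overtime 8.02 hours

Wed: 7:18 AM–3:48 PM = 8 h 30 min; less 30 min break → 8 h 0 min
Thu: 7:55 AM–7:18 PM = 11 h 23 min; less 30 min break → 10 h 53 min
Fri: 11:16 AM–8:19 PM = 9 h 3 min; less 30 min break → 8 h 33 min
Sat: 5:26 AM–4:58 PM = 11 h 32 min; less 30 min break → 11 h 2 min
Sun: 6:36 AM–4:39 PM = 10 h 3 min; less 30 min break → 9 h 33 min
Total worked: 48 h 1 min = 48.02 h.
Threshold 40 h → overtime 8 h 1 min, regular 40 h 0 min.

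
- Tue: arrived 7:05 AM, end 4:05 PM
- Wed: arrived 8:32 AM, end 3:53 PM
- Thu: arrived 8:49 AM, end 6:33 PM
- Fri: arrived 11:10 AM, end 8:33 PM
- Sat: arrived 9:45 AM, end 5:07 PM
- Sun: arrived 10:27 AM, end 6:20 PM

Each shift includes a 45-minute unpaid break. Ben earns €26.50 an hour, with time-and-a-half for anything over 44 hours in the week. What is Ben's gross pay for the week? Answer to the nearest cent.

€1254.11

Tue: 7:05 AM–4:05 PM = 9 h 0 min; less 45 min break → 8 h 15 min
Wed: 8:32 AM–3:53 PM = 7 h 21 min; less 45 min break → 6 h 36 min
Thu: 8:49 AM–6:33 PM = 9 h 44 min; less 45 min break → 8 h 59 min
Fri: 11:10 AM–8:33 PM = 9 h 23 min; less 45 min break → 8 h 38 min
Sat: 9:45 AM–5:07 PM = 7 h 22 min; less 45 min break → 6 h 37 min
Sun: 10:27 AM–6:20 PM = 7 h 53 min; less 45 min break → 7 h 8 min
Total worked: 46 h 13 min = 2773 min.
Regular 44 h 0 min = 2640 min at €26.50/h; overtime 2 h 13 min = 133 min at €39.75/h.
Pay = (2640 × €26.50 + 133 × €39.75) ÷ 60 = €1254.11.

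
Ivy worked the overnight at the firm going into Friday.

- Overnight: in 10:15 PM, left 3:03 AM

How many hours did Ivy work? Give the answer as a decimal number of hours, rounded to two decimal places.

4.80 hours

Overnight: 10:15 PM → midnight = 1 h 45 min; midnight → 3:03 AM = 3 h 3 min; span 4 h 48 min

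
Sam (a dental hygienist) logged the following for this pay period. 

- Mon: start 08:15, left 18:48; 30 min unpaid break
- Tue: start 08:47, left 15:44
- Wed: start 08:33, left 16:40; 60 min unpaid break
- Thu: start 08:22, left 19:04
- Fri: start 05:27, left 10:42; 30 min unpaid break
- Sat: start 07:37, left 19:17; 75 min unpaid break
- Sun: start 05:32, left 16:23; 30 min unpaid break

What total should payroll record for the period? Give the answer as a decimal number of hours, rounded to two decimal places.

Mon: 08:15–18:48 = 10 h 33 min; less 30 min break → 10 h 3 min
Tue: 08:47–15:44 = 6 h 57 min
Wed: 08:33–16:40 = 8 h 7 min; less 60 min break → 7 h 7 min
Thu: 08:22–19:04 = 10 h 42 min
Fri: 05:27–10:42 = 5 h 15 min; less 30 min break → 4 h 45 min
Sat: 07:37–19:17 = 11 h 40 min; less 75 min break → 10 h 25 min
Sun: 05:32–16:23 = 10 h 51 min; less 30 min break → 10 h 21 min
Total: 10 h 3 min + 6 h 57 min + 7 h 7 min + 10 h 42 min + 4 h 45 min + 10 h 25 min + 10 h 21 min = 60 h 20 min.

60.33 hours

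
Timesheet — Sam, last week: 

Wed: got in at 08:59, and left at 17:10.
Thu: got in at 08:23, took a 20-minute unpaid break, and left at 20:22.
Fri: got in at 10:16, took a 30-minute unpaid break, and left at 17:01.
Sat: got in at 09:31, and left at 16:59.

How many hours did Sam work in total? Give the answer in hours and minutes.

Wed: 08:59–17:10 = 8 h 11 min
Thu: 08:23–20:22 = 11 h 59 min; less 20 min break → 11 h 39 min
Fri: 10:16–17:01 = 6 h 45 min; less 30 min break → 6 h 15 min
Sat: 09:31–16:59 = 7 h 28 min
Total: 8 h 11 min + 11 h 39 min + 6 h 15 min + 7 h 28 min = 33 h 33 min.

33 h 33 min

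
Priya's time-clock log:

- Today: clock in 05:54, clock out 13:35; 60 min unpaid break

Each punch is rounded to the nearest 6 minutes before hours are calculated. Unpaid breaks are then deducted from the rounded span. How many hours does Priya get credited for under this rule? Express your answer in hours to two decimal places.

Today: in 05:54→05:54, out 13:35→13:36; 7 h 42 min − 60 min = 6 h 42 min

6.70 hours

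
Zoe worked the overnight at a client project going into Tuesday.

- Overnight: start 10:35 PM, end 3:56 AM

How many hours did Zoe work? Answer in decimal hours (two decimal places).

5.35 hours

Overnight: 10:35 PM → midnight = 1 h 25 min; midnight → 3:56 AM = 3 h 56 min; span 5 h 21 min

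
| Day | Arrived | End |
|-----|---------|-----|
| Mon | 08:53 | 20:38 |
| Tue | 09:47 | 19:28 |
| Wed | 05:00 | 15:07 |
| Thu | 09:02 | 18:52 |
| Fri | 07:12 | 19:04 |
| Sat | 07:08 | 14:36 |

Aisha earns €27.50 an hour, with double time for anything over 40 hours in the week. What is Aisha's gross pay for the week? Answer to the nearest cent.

Mon: 08:53–20:38 = 11 h 45 min
Tue: 09:47–19:28 = 9 h 41 min
Wed: 05:00–15:07 = 10 h 7 min
Thu: 09:02–18:52 = 9 h 50 min
Fri: 07:12–19:04 = 11 h 52 min
Sat: 07:08–14:36 = 7 h 28 min
Total worked: 60 h 43 min = 3643 min.
Regular 40 h 0 min = 2400 min at €27.50/h; overtime 20 h 43 min = 1243 min at €55.00/h.
Pay = (2400 × €27.50 + 1243 × €55.00) ÷ 60 = €2239.42.

€2239.42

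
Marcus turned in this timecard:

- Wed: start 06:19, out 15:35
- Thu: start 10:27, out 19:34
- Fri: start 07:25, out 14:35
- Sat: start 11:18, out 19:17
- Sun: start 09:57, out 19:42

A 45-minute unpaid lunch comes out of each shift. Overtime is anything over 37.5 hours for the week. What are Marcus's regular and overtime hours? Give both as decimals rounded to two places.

Regular 37.50 hours, overtime 2.03 hours

Wed: 06:19–15:35 = 9 h 16 min; less 45 min break → 8 h 31 min
Thu: 10:27–19:34 = 9 h 7 min; less 45 min break → 8 h 22 min
Fri: 07:25–14:35 = 7 h 10 min; less 45 min break → 6 h 25 min
Sat: 11:18–19:17 = 7 h 59 min; less 45 min break → 7 h 14 min
Sun: 09:57–19:42 = 9 h 45 min; less 45 min break → 9 h 0 min
Total worked: 39 h 32 min = 39.53 h.
Threshold 37.5 h → overtime 2 h 2 min, regular 37 h 30 min.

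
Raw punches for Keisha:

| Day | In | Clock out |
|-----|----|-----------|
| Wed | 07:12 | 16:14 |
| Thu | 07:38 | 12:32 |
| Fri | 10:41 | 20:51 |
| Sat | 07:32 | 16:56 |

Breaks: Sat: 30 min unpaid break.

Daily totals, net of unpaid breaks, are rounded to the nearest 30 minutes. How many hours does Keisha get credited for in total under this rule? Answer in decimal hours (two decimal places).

Wed: 07:12–16:14 = 9 h 2 min → rounds to 9 h 0 min
Thu: 07:38–12:32 = 4 h 54 min → rounds to 5 h 0 min
Fri: 10:41–20:51 = 10 h 10 min → rounds to 10 h 0 min
Sat: 07:32–16:56 = 9 h 24 min − 30 min = 8 h 54 min → rounds to 9 h 0 min
Total credited: 33 h 0 min.

33.00 hours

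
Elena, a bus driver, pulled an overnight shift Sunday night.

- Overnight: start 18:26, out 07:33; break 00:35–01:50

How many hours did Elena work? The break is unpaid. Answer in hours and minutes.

11 h 52 min

Overnight: 18:26 → midnight = 5 h 34 min; midnight → 07:33 = 7 h 33 min; span 13 h 7 min; less 75 min break → 11 h 52 min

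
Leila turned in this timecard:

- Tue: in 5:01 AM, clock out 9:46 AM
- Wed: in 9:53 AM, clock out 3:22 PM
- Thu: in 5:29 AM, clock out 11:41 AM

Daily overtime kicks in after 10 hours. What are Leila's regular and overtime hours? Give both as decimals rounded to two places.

Regular 16.43 hours, overtime 0.00 hours

Tue: 5:01 AM–9:46 AM = 4 h 45 min
Wed: 9:53 AM–3:22 PM = 5 h 29 min
Thu: 5:29 AM–11:41 AM = 6 h 12 min
Tue reg 4 h 45 min / OT 0 h 0 min; Wed reg 5 h 29 min / OT 0 h 0 min; Thu reg 6 h 12 min / OT 0 h 0 min.
Totals: regular 16 h 26 min, overtime 0 h 0 min.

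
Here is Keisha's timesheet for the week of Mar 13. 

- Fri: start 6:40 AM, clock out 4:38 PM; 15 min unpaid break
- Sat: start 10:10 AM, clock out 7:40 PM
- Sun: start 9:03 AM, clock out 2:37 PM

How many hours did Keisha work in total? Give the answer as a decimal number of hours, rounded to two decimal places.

Fri: 6:40 AM–4:38 PM = 9 h 58 min; less 15 min break → 9 h 43 min
Sat: 10:10 AM–7:40 PM = 9 h 30 min
Sun: 9:03 AM–2:37 PM = 5 h 34 min
Total: 9 h 43 min + 9 h 30 min + 5 h 34 min = 24 h 47 min.

24.78 hours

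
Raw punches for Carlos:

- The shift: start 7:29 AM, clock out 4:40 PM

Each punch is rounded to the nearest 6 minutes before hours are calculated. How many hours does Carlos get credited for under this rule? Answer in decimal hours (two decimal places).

9.20 hours

The shift: in 7:29 AM→7:30 AM, out 4:40 PM→4:42 PM; 9 h 12 min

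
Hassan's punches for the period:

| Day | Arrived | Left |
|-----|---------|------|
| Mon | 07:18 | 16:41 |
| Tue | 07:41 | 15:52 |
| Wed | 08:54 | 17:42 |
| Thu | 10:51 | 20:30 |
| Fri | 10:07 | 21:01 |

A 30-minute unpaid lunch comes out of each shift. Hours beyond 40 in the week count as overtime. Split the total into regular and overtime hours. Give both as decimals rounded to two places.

Regular 40.00 hours, overtime 4.42 hours

Mon: 07:18–16:41 = 9 h 23 min; less 30 min break → 8 h 53 min
Tue: 07:41–15:52 = 8 h 11 min; less 30 min break → 7 h 41 min
Wed: 08:54–17:42 = 8 h 48 min; less 30 min break → 8 h 18 min
Thu: 10:51–20:30 = 9 h 39 min; less 30 min break → 9 h 9 min
Fri: 10:07–21:01 = 10 h 54 min; less 30 min break → 10 h 24 min
Total worked: 44 h 25 min = 44.42 h.
Threshold 40 h → overtime 4 h 25 min, regular 40 h 0 min.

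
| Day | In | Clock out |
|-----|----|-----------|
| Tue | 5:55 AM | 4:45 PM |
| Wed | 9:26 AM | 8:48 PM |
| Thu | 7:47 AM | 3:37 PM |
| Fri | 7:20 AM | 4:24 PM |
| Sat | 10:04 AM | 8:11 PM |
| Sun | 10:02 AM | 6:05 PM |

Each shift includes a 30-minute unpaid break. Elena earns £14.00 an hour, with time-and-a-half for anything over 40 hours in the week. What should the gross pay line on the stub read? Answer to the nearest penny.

£859.60

Tue: 5:55 AM–4:45 PM = 10 h 50 min; less 30 min break → 10 h 20 min
Wed: 9:26 AM–8:48 PM = 11 h 22 min; less 30 min break → 10 h 52 min
Thu: 7:47 AM–3:37 PM = 7 h 50 min; less 30 min break → 7 h 20 min
Fri: 7:20 AM–4:24 PM = 9 h 4 min; less 30 min break → 8 h 34 min
Sat: 10:04 AM–8:11 PM = 10 h 7 min; less 30 min break → 9 h 37 min
Sun: 10:02 AM–6:05 PM = 8 h 3 min; less 30 min break → 7 h 33 min
Total worked: 54 h 16 min = 3256 min.
Regular 40 h 0 min = 2400 min at £14.00/h; overtime 14 h 16 min = 856 min at £21.00/h.
Pay = (2400 × £14.00 + 856 × £21.00) ÷ 60 = £859.60.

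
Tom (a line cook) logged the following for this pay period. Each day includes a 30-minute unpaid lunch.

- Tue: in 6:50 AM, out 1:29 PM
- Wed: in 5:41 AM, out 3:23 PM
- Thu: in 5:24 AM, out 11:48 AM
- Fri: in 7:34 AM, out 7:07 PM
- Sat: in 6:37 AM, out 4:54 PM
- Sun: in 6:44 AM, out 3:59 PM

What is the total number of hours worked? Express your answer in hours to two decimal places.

Tue: 6:50 AM–1:29 PM = 6 h 39 min; less 30 min break → 6 h 9 min
Wed: 5:41 AM–3:23 PM = 9 h 42 min; less 30 min break → 9 h 12 min
Thu: 5:24 AM–11:48 AM = 6 h 24 min; less 30 min break → 5 h 54 min
Fri: 7:34 AM–7:07 PM = 11 h 33 min; less 30 min break → 11 h 3 min
Sat: 6:37 AM–4:54 PM = 10 h 17 min; less 30 min break → 9 h 47 min
Sun: 6:44 AM–3:59 PM = 9 h 15 min; less 30 min break → 8 h 45 min
Total: 6 h 9 min + 9 h 12 min + 5 h 54 min + 11 h 3 min + 9 h 47 min + 8 h 45 min = 50 h 50 min.

50.83 hours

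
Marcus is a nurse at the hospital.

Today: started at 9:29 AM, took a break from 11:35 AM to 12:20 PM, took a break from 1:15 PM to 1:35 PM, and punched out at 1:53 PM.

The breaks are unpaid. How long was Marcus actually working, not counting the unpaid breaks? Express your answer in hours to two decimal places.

3.32 hours

Today: 9:29 AM–1:53 PM = 4 h 24 min; less 65 min break → 3 h 19 min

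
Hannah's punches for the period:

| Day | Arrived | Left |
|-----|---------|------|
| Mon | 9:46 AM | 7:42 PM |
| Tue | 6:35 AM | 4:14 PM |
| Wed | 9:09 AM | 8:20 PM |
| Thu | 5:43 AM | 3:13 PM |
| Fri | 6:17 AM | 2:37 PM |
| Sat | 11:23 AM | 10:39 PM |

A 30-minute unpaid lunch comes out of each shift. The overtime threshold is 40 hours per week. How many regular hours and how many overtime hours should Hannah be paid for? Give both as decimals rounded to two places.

Regular 40.00 hours, overtime 16.87 hours

Mon: 9:46 AM–7:42 PM = 9 h 56 min; less 30 min break → 9 h 26 min
Tue: 6:35 AM–4:14 PM = 9 h 39 min; less 30 min break → 9 h 9 min
Wed: 9:09 AM–8:20 PM = 11 h 11 min; less 30 min break → 10 h 41 min
Thu: 5:43 AM–3:13 PM = 9 h 30 min; less 30 min break → 9 h 0 min
Fri: 6:17 AM–2:37 PM = 8 h 20 min; less 30 min break → 7 h 50 min
Sat: 11:23 AM–10:39 PM = 11 h 16 min; less 30 min break → 10 h 46 min
Total worked: 56 h 52 min = 56.87 h.
Threshold 40 h → overtime 16 h 52 min, regular 40 h 0 min.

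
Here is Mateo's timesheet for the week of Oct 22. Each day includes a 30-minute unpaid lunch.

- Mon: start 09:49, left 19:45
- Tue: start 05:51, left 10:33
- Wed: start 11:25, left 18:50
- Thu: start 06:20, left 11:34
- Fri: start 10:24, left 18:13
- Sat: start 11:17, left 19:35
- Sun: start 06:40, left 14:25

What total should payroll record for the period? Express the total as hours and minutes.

47 h 39 min

Mon: 09:49–19:45 = 9 h 56 min; less 30 min break → 9 h 26 min
Tue: 05:51–10:33 = 4 h 42 min; less 30 min break → 4 h 12 min
Wed: 11:25–18:50 = 7 h 25 min; less 30 min break → 6 h 55 min
Thu: 06:20–11:34 = 5 h 14 min; less 30 min break → 4 h 44 min
Fri: 10:24–18:13 = 7 h 49 min; less 30 min break → 7 h 19 min
Sat: 11:17–19:35 = 8 h 18 min; less 30 min break → 7 h 48 min
Sun: 06:40–14:25 = 7 h 45 min; less 30 min break → 7 h 15 min
Total: 9 h 26 min + 4 h 12 min + 6 h 55 min + 4 h 44 min + 7 h 19 min + 7 h 48 min + 7 h 15 min = 47 h 39 min.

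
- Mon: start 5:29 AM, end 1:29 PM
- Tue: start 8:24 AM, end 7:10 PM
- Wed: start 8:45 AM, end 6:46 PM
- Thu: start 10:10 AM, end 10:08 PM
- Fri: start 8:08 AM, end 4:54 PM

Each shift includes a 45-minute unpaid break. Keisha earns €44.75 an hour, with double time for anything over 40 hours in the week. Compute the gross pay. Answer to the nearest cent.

Mon: 5:29 AM–1:29 PM = 8 h 0 min; less 45 min break → 7 h 15 min
Tue: 8:24 AM–7:10 PM = 10 h 46 min; less 45 min break → 10 h 1 min
Wed: 8:45 AM–6:46 PM = 10 h 1 min; less 45 min break → 9 h 16 min
Thu: 10:10 AM–10:08 PM = 11 h 58 min; less 45 min break → 11 h 13 min
Fri: 8:08 AM–4:54 PM = 8 h 46 min; less 45 min break → 8 h 1 min
Total worked: 45 h 46 min = 2746 min.
Regular 40 h 0 min = 2400 min at €44.75/h; overtime 5 h 46 min = 346 min at €89.50/h.
Pay = (2400 × €44.75 + 346 × €89.50) ÷ 60 = €2306.12.

€2306.12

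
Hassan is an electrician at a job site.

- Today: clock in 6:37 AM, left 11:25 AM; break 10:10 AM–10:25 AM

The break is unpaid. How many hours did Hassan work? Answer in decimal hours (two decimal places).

Today: 6:37 AM–11:25 AM = 4 h 48 min; less 15 min break → 4 h 33 min

4.55 hours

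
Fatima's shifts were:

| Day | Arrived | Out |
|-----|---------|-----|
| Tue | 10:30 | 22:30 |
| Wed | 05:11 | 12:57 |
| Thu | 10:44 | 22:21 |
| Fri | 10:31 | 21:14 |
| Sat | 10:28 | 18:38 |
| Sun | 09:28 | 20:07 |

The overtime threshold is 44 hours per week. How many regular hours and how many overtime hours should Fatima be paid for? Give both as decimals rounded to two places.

Tue: 10:30–22:30 = 12 h 0 min
Wed: 05:11–12:57 = 7 h 46 min
Thu: 10:44–22:21 = 11 h 37 min
Fri: 10:31–21:14 = 10 h 43 min
Sat: 10:28–18:38 = 8 h 10 min
Sun: 09:28–20:07 = 10 h 39 min
Total worked: 60 h 55 min = 60.92 h.
Threshold 44 h → overtime 16 h 55 min, regular 44 h 0 min.

Regular 44.00 hours, overtime 16.92 hours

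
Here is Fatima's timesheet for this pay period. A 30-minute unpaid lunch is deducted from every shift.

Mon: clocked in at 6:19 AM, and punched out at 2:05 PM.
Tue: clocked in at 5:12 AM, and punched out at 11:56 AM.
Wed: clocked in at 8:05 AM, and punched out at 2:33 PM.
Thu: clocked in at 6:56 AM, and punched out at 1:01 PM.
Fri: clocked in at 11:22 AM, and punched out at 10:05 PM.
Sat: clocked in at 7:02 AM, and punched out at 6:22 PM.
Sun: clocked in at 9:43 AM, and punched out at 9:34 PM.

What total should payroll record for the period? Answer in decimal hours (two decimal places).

Mon: 6:19 AM–2:05 PM = 7 h 46 min; less 30 min break → 7 h 16 min
Tue: 5:12 AM–11:56 AM = 6 h 44 min; less 30 min break → 6 h 14 min
Wed: 8:05 AM–2:33 PM = 6 h 28 min; less 30 min break → 5 h 58 min
Thu: 6:56 AM–1:01 PM = 6 h 5 min; less 30 min break → 5 h 35 min
Fri: 11:22 AM–10:05 PM = 10 h 43 min; less 30 min break → 10 h 13 min
Sat: 7:02 AM–6:22 PM = 11 h 20 min; less 30 min break → 10 h 50 min
Sun: 9:43 AM–9:34 PM = 11 h 51 min; less 30 min break → 11 h 21 min
Total: 7 h 16 min + 6 h 14 min + 5 h 58 min + 5 h 35 min + 10 h 13 min + 10 h 50 min + 11 h 21 min = 57 h 27 min.

57.45 hours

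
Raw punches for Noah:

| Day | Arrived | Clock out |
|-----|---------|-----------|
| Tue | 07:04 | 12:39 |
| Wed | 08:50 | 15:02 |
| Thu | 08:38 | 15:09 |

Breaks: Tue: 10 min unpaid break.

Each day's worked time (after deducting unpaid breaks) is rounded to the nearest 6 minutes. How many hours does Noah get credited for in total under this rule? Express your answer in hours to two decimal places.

18.10 hours

Tue: 07:04–12:39 = 5 h 35 min − 10 min = 5 h 25 min → rounds to 5 h 24 min
Wed: 08:50–15:02 = 6 h 12 min → rounds to 6 h 12 min
Thu: 08:38–15:09 = 6 h 31 min → rounds to 6 h 30 min
Total credited: 18 h 6 min.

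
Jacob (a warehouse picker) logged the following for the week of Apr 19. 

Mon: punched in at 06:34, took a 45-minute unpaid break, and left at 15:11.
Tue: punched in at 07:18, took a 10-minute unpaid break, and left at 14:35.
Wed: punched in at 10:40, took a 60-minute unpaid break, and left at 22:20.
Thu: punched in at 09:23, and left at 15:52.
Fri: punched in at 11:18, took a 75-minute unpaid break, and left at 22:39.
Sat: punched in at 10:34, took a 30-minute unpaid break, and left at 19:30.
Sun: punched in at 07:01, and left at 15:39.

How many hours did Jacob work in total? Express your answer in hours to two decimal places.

Mon: 06:34–15:11 = 8 h 37 min; less 45 min break → 7 h 52 min
Tue: 07:18–14:35 = 7 h 17 min; less 10 min break → 7 h 7 min
Wed: 10:40–22:20 = 11 h 40 min; less 60 min break → 10 h 40 min
Thu: 09:23–15:52 = 6 h 29 min
Fri: 11:18–22:39 = 11 h 21 min; less 75 min break → 10 h 6 min
Sat: 10:34–19:30 = 8 h 56 min; less 30 min break → 8 h 26 min
Sun: 07:01–15:39 = 8 h 38 min
Total: 7 h 52 min + 7 h 7 min + 10 h 40 min + 6 h 29 min + 10 h 6 min + 8 h 26 min + 8 h 38 min = 59 h 18 min.

59.30 hours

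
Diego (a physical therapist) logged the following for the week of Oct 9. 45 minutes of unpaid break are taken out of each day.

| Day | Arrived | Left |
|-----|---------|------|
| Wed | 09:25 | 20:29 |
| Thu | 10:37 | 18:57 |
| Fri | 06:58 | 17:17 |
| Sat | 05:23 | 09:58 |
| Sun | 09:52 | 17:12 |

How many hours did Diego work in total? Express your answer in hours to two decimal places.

Wed: 09:25–20:29 = 11 h 4 min; less 45 min break → 10 h 19 min
Thu: 10:37–18:57 = 8 h 20 min; less 45 min break → 7 h 35 min
Fri: 06:58–17:17 = 10 h 19 min; less 45 min break → 9 h 34 min
Sat: 05:23–09:58 = 4 h 35 min; less 45 min break → 3 h 50 min
Sun: 09:52–17:12 = 7 h 20 min; less 45 min break → 6 h 35 min
Total: 10 h 19 min + 7 h 35 min + 9 h 34 min + 3 h 50 min + 6 h 35 min = 37 h 53 min.

37.88 hours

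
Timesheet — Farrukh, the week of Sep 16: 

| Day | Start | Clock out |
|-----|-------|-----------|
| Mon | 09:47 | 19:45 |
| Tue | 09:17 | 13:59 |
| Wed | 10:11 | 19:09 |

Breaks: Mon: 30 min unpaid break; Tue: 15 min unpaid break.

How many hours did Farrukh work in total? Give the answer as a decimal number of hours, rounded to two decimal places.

Mon: 09:47–19:45 = 9 h 58 min; less 30 min break → 9 h 28 min
Tue: 09:17–13:59 = 4 h 42 min; less 15 min break → 4 h 27 min
Wed: 10:11–19:09 = 8 h 58 min
Total: 9 h 28 min + 4 h 27 min + 8 h 58 min = 22 h 53 min.

22.88 hours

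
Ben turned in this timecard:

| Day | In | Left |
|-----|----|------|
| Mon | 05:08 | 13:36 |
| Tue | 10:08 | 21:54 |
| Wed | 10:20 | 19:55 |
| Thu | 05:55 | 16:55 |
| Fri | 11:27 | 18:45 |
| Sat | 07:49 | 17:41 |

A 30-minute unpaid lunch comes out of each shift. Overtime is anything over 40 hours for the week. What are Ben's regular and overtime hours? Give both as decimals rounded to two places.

Mon: 05:08–13:36 = 8 h 28 min; less 30 min break → 7 h 58 min
Tue: 10:08–21:54 = 11 h 46 min; less 30 min break → 11 h 16 min
Wed: 10:20–19:55 = 9 h 35 min; less 30 min break → 9 h 5 min
Thu: 05:55–16:55 = 11 h 0 min; less 30 min break → 10 h 30 min
Fri: 11:27–18:45 = 7 h 18 min; less 30 min break → 6 h 48 min
Sat: 07:49–17:41 = 9 h 52 min; less 30 min break → 9 h 22 min
Total worked: 54 h 59 min = 54.98 h.
Threshold 40 h → overtime 14 h 59 min, regular 40 h 0 min.

Regular 40.00 hours, overtime 14.98 hours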